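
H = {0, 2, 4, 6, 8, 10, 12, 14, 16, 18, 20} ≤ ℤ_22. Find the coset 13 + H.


13 + H = {13 + h (mod 22) : h ∈ H}
13+0=13, 13+2=15, 13+4=17, 13+6=19, 13+8=21, 13+10=1, 13+12=3, 13+14=5, 13+16=7, 13+18=9, 13+20=11
13 + H = {1, 3, 5, 7, 9, 11, 13, 15, 17, 19, 21} = 1 + H

13 + H = {1, 3, 5, 7, 9, 11, 13, 15, 17, 19, 21}


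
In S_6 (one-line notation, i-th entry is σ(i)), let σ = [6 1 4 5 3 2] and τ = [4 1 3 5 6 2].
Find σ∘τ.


σ∘τ: apply τ first, then σ
1 →τ 4 →σ 5
2 →τ 1 →σ 6
3 →τ 3 →σ 4
4 →τ 5 →σ 3
5 →τ 6 →σ 2
6 →τ 2 →σ 1

σ∘τ = [5 6 4 3 2 1]


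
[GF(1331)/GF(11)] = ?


GF(1331) = GF(11^3), so the extension degree is 3

[GF(1331)/GF(11)] = 3


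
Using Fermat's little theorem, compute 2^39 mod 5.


Fermat's little theorem: if p is prime and gcd(a,p)=1, then a^(p-1) ≡ 1 (mod p)
p = 5 is prime, gcd(2,5) = 1
Reduce exponent: 39 mod 4 = 3
So 2^39 ≡ 2^3 (mod 5)
2^3 mod 5 = 3

2^39 ≡ 3 (mod 5)


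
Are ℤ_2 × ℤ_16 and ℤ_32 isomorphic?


Comparing ℤ_2 × ℤ_16 and ℤ_32:
gcd(2,16) = 2 ≠ 1. Max element order in ℤ_2×ℤ_16 is lcm(2,16) = 16 < 32, so it has no element of order 32

No, ℤ_2 × ℤ_16 ≇ ℤ_32


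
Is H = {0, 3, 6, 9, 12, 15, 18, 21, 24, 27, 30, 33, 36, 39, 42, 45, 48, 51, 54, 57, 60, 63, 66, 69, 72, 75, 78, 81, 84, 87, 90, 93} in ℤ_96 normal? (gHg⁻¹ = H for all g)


H = {0, 3, 6, 9, 12, 15, 18, 21, 24, 27, 30, 33, 36, 39, 42, 45, 48, 51, 54, 57, 60, 63, 66, 69, 72, 75, 78, 81, 84, 87, 90, 93} in ℤ_96
ℤ_96 is abelian; every subgroup of an abelian group is normal

Yes, normal subgroup


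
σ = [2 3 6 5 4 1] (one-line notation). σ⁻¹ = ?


To find σ⁻¹, swap domain and range:
σ(1) = 2 → σ⁻¹(2) = 1
σ(2) = 3 → σ⁻¹(3) = 2
σ(3) = 6 → σ⁻¹(6) = 3
σ(4) = 5 → σ⁻¹(5) = 4
σ(5) = 4 → σ⁻¹(4) = 5
σ(6) = 1 → σ⁻¹(1) = 6

σ⁻¹ = [6 1 2 5 4 3]


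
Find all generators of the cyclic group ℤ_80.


g generates ℤ_n iff gcd(g,n) = 1
Prime factors of 80: 2, 5
Generators are g ∈ {1,...,79} not divisible by any of these primes.
Generators: {1, 3, 7, 9, 11, 13, 17, 19, 21, 23, 27, 29, 31, 33, 37, 39, 41, 43, 47, 49, 51, 53, 57, 59, 61, 63, 67, 69, 71, 73, 77, 79}
Number of generators = φ(80) = 32

Generators of ℤ_80 = {1, 3, 7, 9, 11, 13, 17, 19, 21, 23, 27, 29, 31, 33, 37, 39, 41, 43, 47, 49, 51, 53, 57, 59, 61, 63, 67, 69, 71, 73, 77, 79}


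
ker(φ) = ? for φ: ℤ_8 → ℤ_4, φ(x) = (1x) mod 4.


Kernel = preimage of identity
ker(φ) = {x ∈ ℤ_8 : 1x ≡ 0 (mod 4)}. Since 4 | 8, φ is well-defined. The kernel is the cyclic subgroup ⟨4⟩ of ℤ_8 (order 2), i.e. {0, 4}

ker(φ) = {0, 4}


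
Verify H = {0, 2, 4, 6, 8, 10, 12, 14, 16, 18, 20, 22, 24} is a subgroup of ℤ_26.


Subgroup test for H = {0, 2, 4, 6, 8, 10, 12, 14, 16, 18, 20, 22, 24} in (ℤ_26, +):
(1) 0 ∈ H? Yes
(2) Closure: for all a,b ∈ H, (a+b) mod 26 ∈ H? Yes
(3) Inverses: for all a ∈ H, -a mod 26 ∈ H? Yes

Yes, H is a subgroup of ℤ_26


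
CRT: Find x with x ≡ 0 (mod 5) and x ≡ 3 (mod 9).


m₁ = 5, m₂ = 9, gcd = 1, so CRT applies. M = m₁·m₂ = 45
Let M₁ = M/m₁ = 9, M₂ = M/m₂ = 5
Find y₁ ≡ M₁⁻¹ (mod m₁): 9⁻¹ ≡ 4 (mod 5)
Find y₂ ≡ M₂⁻¹ (mod m₂): 5⁻¹ ≡ 2 (mod 9)
x = a₁·M₁·y₁ + a₂·M₂·y₂ = 0·9·4 + 3·5·2 = 30
Reduce mod 45: x ≡ 30
Check: 30 mod 5 = 0 ✓, 30 mod 9 = 3 ✓

x ≡ 30 (mod 45)


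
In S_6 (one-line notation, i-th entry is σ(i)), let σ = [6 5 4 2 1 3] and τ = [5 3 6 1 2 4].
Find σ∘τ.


σ∘τ: apply τ first, then σ
1 →τ 5 →σ 1
2 →τ 3 →σ 4
3 →τ 6 →σ 3
4 →τ 1 →σ 6
5 →τ 2 →σ 5
6 →τ 4 →σ 2

σ∘τ = [1 4 3 6 5 2]


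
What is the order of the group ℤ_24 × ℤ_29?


|A × B| = |A| · |B|
|ℤ_24 × ℤ_29| = 24 × 29 = 696

|ℤ_24 × ℤ_29| = 696


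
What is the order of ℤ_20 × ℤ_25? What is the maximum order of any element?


|ℤ_20 × ℤ_25| = 20 × 25 = 500
Max element order = lcm(20,25) = 100
Cyclic? No (gcd=5)

|ℤ_20×ℤ_25| = 500, max element order = 100


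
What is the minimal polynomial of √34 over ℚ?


√34 satisfies x² - 34 = 0, irreducible over ℚ since 34 is squarefree

Minimal polynomial: x² - 34


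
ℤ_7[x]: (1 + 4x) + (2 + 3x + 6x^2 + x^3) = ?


Add coefficients mod 7:
x^0: 1 + 2 = 3 (mod 7)
x^1: 4 + 3 = 0 (mod 7)
x^2: 0 + 6 = 6 (mod 7)
x^3: 0 + 1 = 1 (mod 7)
Result: 3 + 6x^2 + x^3

f + g = 3 + 6x^2 + x^3


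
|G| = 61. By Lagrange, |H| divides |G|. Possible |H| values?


Lagrange's theorem: |H| divides |G|
|G| = 61
Divisors of 61: 1, 61

Possible subgroup orders: {1, 61}


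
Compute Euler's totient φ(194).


Factor n: 194 = 2 × 97
φ(n) = n · ∏(1 - 1/p) over distinct primes p | n
φ(194) = 194 · (1 - 1/2) · (1 - 1/97) = 96

φ(194) = 96


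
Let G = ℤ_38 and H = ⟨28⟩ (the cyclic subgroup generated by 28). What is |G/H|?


|⟨28⟩| = n / gcd(28, 38) = 38 / 2 = 19
H is normal (ℤ_38 is abelian).
|G/H| = |G| / |H| = 38 / 19 = 2

|G/H| = 2


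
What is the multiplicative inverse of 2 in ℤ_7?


Use the extended Euclidean algorithm to write 1 = 2·s + 7·t; then s mod 7 is the inverse.
Euclidean algorithm:
  2 = 0·7 + 2
  7 = 3·2 + 1
  2 = 2·1 + 0
gcd(2,7) = 1
Back-substitution gives: 2·(-3) + 7·(1) = 1
So 2⁻¹ ≡ -3 ≡ 4 (mod 7)
Check: 2 × 4 = 8 ≡ 1 (mod 7) ✓

2⁻¹ ≡ 4 (mod 7)


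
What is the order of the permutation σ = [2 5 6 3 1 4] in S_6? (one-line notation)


Cycle decomposition: (1 2 5) (3 6 4)
Cycle lengths: 3, 3
Order = lcm(3, 3) = 3

ord(σ) = 3


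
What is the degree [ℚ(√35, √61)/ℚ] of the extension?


[ℚ(√35,√61):ℚ] = [ℚ(√35,√61):ℚ(√35)]·[ℚ(√35):ℚ] = 2·2 = 4

[ℚ(√35, √61)/ℚ] = 4


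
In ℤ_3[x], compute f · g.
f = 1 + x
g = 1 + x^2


Expand and collect like terms; reduce coefficients mod 3:
x^0: 1·1 = 1 ≡ 1 (mod 3)
x^1: 1·0 + 1·1 = 1 ≡ 1 (mod 3)
x^2: 1·1 + 1·0 = 1 ≡ 1 (mod 3)
x^3: 1·1 = 1 ≡ 1 (mod 3)
Result: 1 + x + x^2 + x^3

f · g = 1 + x + x^2 + x^3


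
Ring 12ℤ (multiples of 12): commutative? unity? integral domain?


12ℤ is a commutative ring under +,× but has no multiplicative identity (1 ∉ 12ℤ); it has no zero divisors, but without unity it is not an integral domain
Commutative: Yes
Integral domain: No
Has unity: No

12ℤ (multiples of 12): Commutative=Yes, Unity=No


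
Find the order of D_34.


|D_n| = 2n (n rotations and n reflections)
|D_34| = 2×34 = 68

|D_34| = 68


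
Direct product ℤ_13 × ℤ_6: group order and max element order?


|ℤ_13 × ℤ_6| = 13 × 6 = 78
Max element order = lcm(13,6) = 78
Cyclic? Yes (gcd=1)

|ℤ_13×ℤ_6| = 78, max element order = 78


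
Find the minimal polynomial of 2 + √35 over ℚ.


Let α = 2 + √35. Then α - 2 = √35, so (α - 2)² = 35, giving α² - 4α - 31 = 0. Degree 2 and α ∉ ℚ, so this is the minimal polynomial.

Minimal polynomial: x² - 4x - 31


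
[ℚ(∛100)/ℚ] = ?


∛100 has minimal polynomial x³ - 100 (irreducible over ℚ since 100 is not a perfect cube)

[ℚ(∛100)/ℚ] = 3


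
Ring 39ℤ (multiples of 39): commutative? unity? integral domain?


39ℤ is a commutative ring under +,× but has no multiplicative identity (1 ∉ 39ℤ); it has no zero divisors, but without unity it is not an integral domain
Commutative: Yes
Integral domain: No
Has unity: No

39ℤ (multiples of 39): Commutative=Yes, Unity=No


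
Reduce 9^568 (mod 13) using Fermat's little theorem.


Fermat's little theorem: if p is prime and gcd(a,p)=1, then a^(p-1) ≡ 1 (mod p)
p = 13 is prime, gcd(9,13) = 1
Reduce exponent: 568 mod 12 = 4
So 9^568 ≡ 9^4 (mod 13)
9^4 mod 13 = 9

9^568 ≡ 9 (mod 13)


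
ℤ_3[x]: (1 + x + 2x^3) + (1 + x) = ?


Add coefficients mod 3:
x^0: 1 + 1 = 2 (mod 3)
x^1: 1 + 1 = 2 (mod 3)
x^2: 0 + 0 = 0 (mod 3)
x^3: 2 + 0 = 2 (mod 3)
Result: 2 + 2x + 2x^3

f + g = 2 + 2x + 2x^3


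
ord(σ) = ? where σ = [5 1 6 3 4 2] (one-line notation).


Cycle decomposition: (1 5 4 3 6 2)
Cycle lengths: 6
Order = lcm(6) = 6

ord(σ) = 6


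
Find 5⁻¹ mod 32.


Use the extended Euclidean algorithm to write 1 = 5·s + 32·t; then s mod 32 is the inverse.
Euclidean algorithm:
  5 = 0·32 + 5
  32 = 6·5 + 2
  5 = 2·2 + 1
  2 = 2·1 + 0
gcd(5,32) = 1
Back-substitution gives: 5·(13) + 32·(-2) = 1
So 5⁻¹ ≡ 13 ≡ 13 (mod 32)
Check: 5 × 13 = 65 ≡ 1 (mod 32) ✓

5⁻¹ ≡ 13 (mod 32)


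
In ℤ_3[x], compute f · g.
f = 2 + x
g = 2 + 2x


Expand and collect like terms; reduce coefficients mod 3:
x^0: 2·2 = 4 ≡ 1 (mod 3)
x^1: 2·2 + 1·2 = 6 ≡ 0 (mod 3)
x^2: 1·2 = 2 ≡ 2 (mod 3)
Result: 1 + 2x^2

f · g = 1 + 2x^2


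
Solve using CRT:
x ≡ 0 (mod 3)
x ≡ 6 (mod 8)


m₁ = 3, m₂ = 8, gcd = 1, so CRT applies. M = m₁·m₂ = 24
Let M₁ = M/m₁ = 8, M₂ = M/m₂ = 3
Find y₁ ≡ M₁⁻¹ (mod m₁): 8⁻¹ ≡ 2 (mod 3)
Find y₂ ≡ M₂⁻¹ (mod m₂): 3⁻¹ ≡ 3 (mod 8)
x = a₁·M₁·y₁ + a₂·M₂·y₂ = 0·8·2 + 6·3·3 = 54
Reduce mod 24: x ≡ 6
Check: 6 mod 3 = 0 ✓, 6 mod 8 = 6 ✓

x ≡ 6 (mod 24)


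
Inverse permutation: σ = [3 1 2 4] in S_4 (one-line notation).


To find σ⁻¹, swap domain and range:
σ(1) = 3 → σ⁻¹(3) = 1
σ(2) = 1 → σ⁻¹(1) = 2
σ(3) = 2 → σ⁻¹(2) = 3
σ(4) = 4 → σ⁻¹(4) = 4

σ⁻¹ = [2 3 1 4]


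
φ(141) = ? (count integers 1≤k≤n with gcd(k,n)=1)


Factor n: 141 = 3 × 47
φ(n) = n · ∏(1 - 1/p) over distinct primes p | n
φ(141) = 141 · (1 - 1/3) · (1 - 1/47) = 92

φ(141) = 92


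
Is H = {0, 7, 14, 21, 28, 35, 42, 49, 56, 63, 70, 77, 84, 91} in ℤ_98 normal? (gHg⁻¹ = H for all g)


H = {0, 7, 14, 21, 28, 35, 42, 49, 56, 63, 70, 77, 84, 91} in ℤ_98
ℤ_98 is abelian; every subgroup of an abelian group is normal

Yes, normal subgroup


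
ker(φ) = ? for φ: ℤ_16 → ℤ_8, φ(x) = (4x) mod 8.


Kernel = preimage of identity
ker(φ) = {x ∈ ℤ_16 : 4x ≡ 0 (mod 8)}. Since 8 | 16, φ is well-defined. The kernel is the cyclic subgroup ⟨2⟩ of ℤ_16 (order 8), i.e. {0, 2, 4, 6, 8, 10, 12, 14}

ker(φ) = {0, 2, 4, 6, 8, 10, 12, 14}


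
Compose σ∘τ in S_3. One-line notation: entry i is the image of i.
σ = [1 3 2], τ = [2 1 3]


σ∘τ: apply τ first, then σ
1 →τ 2 →σ 3
2 →τ 1 →σ 1
3 →τ 3 →σ 2

σ∘τ = [3 1 2]


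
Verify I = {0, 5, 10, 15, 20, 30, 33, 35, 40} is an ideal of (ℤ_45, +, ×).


Check ideal conditions for I = {0, 5, 10, 15, 20, 30, 33, 35, 40} in ℤ_45:
(1) I is an additive subgroup? No
(2) For r ∈ ℤ_45 and a ∈ I: r·a ∈ I? No  [counterexample: r=2, a=33, r·a mod 45 = 21 ∉ I]

No, I is not an ideal of ℤ_45


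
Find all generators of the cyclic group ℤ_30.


g generates ℤ_n iff gcd(g,n) = 1
Prime factors of 30: 2, 3, 5
Generators are g ∈ {1,...,29} not divisible by any of these primes.
Generators: {1, 7, 11, 13, 17, 19, 23, 29}
Number of generators = φ(30) = 8

Generators of ℤ_30 = {1, 7, 11, 13, 17, 19, 23, 29}


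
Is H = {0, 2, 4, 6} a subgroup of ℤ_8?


Subgroup test for H = {0, 2, 4, 6} in (ℤ_8, +):
(1) 0 ∈ H? Yes
(2) Closure: for all a,b ∈ H, (a+b) mod 8 ∈ H? Yes
(3) Inverses: for all a ∈ H, -a mod 8 ∈ H? Yes

Yes, H is a subgroup of ℤ_8


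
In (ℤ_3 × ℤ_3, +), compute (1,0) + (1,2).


Operation: componentwise addition mod (3, 3)
(1,0) + (1,2) = ((a₁+b₁) mod 3, (a₂+b₂) mod 3) with a = (1,0), b = (1,2)

(1,0) + (1,2) = (2,2)


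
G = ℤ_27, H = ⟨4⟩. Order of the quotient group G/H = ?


|⟨4⟩| = n / gcd(4, 27) = 27 / 1 = 27
H is normal (ℤ_27 is abelian).
|G/H| = |G| / |H| = 27 / 27 = 1

|G/H| = 1


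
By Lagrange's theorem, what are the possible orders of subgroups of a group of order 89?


Lagrange's theorem: |H| divides |G|
|G| = 89
Divisors of 89: 1, 89

Possible subgroup orders: {1, 89}


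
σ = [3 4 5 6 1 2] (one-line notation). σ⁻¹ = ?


To find σ⁻¹, swap domain and range:
σ(1) = 3 → σ⁻¹(3) = 1
σ(2) = 4 → σ⁻¹(4) = 2
σ(3) = 5 → σ⁻¹(5) = 3
σ(4) = 6 → σ⁻¹(6) = 4
σ(5) = 1 → σ⁻¹(1) = 5
σ(6) = 2 → σ⁻¹(2) = 6

σ⁻¹ = [5 6 1 2 3 4]


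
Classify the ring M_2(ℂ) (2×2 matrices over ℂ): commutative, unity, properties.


Matrix multiplication is non-commutative for n ≥ 2; the identity matrix I is the unity; singular matrices give zero divisors, so not an integral domain
Commutative: No
Integral domain: No
Has unity: Yes

M_2(ℂ) (2×2 matrices over ℂ): Commutative=No, Unity=Yes


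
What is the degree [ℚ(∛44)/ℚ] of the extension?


∛44 has minimal polynomial x³ - 44 (irreducible over ℚ since 44 is not a perfect cube)

[ℚ(∛44)/ℚ] = 3


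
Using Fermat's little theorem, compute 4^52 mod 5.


Fermat's little theorem: if p is prime and gcd(a,p)=1, then a^(p-1) ≡ 1 (mod p)
p = 5 is prime, gcd(4,5) = 1
Reduce exponent: 52 mod 4 = 0
So 4^52 ≡ 4^0 (mod 5)
4^0 = 1

4^52 ≡ 1 (mod 5)


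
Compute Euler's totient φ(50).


Factor n: 50 = 2 × 5^2
φ(n) = n · ∏(1 - 1/p) over distinct primes p | n
φ(50) = 50 · (1 - 1/2) · (1 - 1/5) = 20

φ(50) = 20


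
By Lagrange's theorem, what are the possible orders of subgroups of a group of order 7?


Lagrange's theorem: |H| divides |G|
|G| = 7
Divisors of 7: 1, 7

Possible subgroup orders: {1, 7}


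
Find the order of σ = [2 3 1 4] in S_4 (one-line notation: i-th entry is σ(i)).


Cycle decomposition: (1 2 3)
Cycle lengths: 3
Order = lcm(3) = 3

ord(σ) = 3


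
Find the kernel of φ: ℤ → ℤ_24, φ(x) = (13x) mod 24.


Kernel = preimage of identity
ker(φ) = {x ∈ ℤ : 13x ≡ 0 (mod 24)}. gcd(13,24) = 1, so 13x ≡ 0 (mod 24) ⟺ x ≡ 0 (mod 24/1 = 24). Hence ker(φ) = 24ℤ

ker(φ) = 24ℤ


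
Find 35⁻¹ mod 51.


Use the extended Euclidean algorithm to write 1 = 35·s + 51·t; then s mod 51 is the inverse.
Euclidean algorithm:
  35 = 0·51 + 35
  51 = 1·35 + 16
  35 = 2·16 + 3
  16 = 5·3 + 1
  3 = 3·1 + 0
gcd(35,51) = 1
Back-substitution gives: 35·(-16) + 51·(11) = 1
So 35⁻¹ ≡ -16 ≡ 35 (mod 51)
Check: 35 × 35 = 1225 ≡ 1 (mod 51) ✓

35⁻¹ ≡ 35 (mod 51)


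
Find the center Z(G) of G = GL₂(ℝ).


Z(G) = {g ∈ G | gx = xg for all x ∈ G}
Only scalar multiples of the identity commute with all invertible matrices

Z(GL₂(ℝ)) = {aI : a ∈ ℝ, a ≠ 0}


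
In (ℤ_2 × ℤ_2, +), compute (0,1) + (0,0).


Operation: componentwise addition mod (2, 2)
(0,1) + (0,0) = ((a₁+b₁) mod 2, (a₂+b₂) mod 2) with a = (0,1), b = (0,0)

(0,1) + (0,0) = (0,1)


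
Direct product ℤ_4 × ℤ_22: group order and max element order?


|ℤ_4 × ℤ_22| = 4 × 22 = 88
Max element order = lcm(4,22) = 44
Cyclic? No (gcd=2)

|ℤ_4×ℤ_22| = 88, max element order = 44


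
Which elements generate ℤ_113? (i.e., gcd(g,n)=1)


g generates ℤ_n iff gcd(g,n) = 1
Prime factors of 113: 113
Generators are g ∈ {1,...,112} not divisible by any of these primes.
Generators: {1, 2, 3, 4, 5, 6, 7, 8, 9, 10, 11, 12, 13, 14, 15, 16, 17, 18, 19, 20, 21, 22, 23, 24, 25, 26, 27, 28, 29, 30, 31, 32, 33, 34, 35, 36, 37, 38, 39, 40, 41, 42, 43, 44, 45, 46, 47, 48, 49, 50, 51, 52, 53, 54, 55, 56, 57, 58, 59, 60, 61, 62, 63, 64, 65, 66, 67, 68, 69, 70, 71, 72, 73, 74, 75, 76, 77, 78, 79, 80, 81, 82, 83, 84, 85, 86, 87, 88, 89, 90, 91, 92, 93, 94, 95, 96, 97, 98, 99, 100, 101, 102, 103, 104, 105, 106, 107, 108, 109, 110, 111, 112}
Number of generators = φ(113) = 112

Generators of ℤ_113 = {1, 2, 3, 4, 5, 6, 7, 8, 9, 10, 11, 12, 13, 14, 15, 16, 17, 18, 19, 20, 21, 22, 23, 24, 25, 26, 27, 28, 29, 30, 31, 32, 33, 34, 35, 36, 37, 38, 39, 40, 41, 42, 43, 44, 45, 46, 47, 48, 49, 50, 51, 52, 53, 54, 55, 56, 57, 58, 59, 60, 61, 62, 63, 64, 65, 66, 67, 68, 69, 70, 71, 72, 73, 74, 75, 76, 77, 78, 79, 80, 81, 82, 83, 84, 85, 86, 87, 88, 89, 90, 91, 92, 93, 94, 95, 96, 97, 98, 99, 100, 101, 102, 103, 104, 105, 106, 107, 108, 109, 110, 111, 112}


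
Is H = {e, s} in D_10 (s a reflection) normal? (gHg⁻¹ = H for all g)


H = {e, s} in D_10 (s a reflection)
r·s·r⁻¹ = sr⁻² ≠ s for n ≥ 3, so {e, s} is not closed under conjugation

No, not a normal subgroup


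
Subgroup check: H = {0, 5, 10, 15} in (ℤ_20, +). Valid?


Subgroup test for H = {0, 5, 10, 15} in (ℤ_20, +):
(1) 0 ∈ H? Yes
(2) Closure: for all a,b ∈ H, (a+b) mod 20 ∈ H? Yes
(3) Inverses: for all a ∈ H, -a mod 20 ∈ H? Yes

Yes, H is a subgroup of ℤ_20


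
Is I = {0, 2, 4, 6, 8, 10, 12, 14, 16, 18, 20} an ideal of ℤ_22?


Check ideal conditions for I = {0, 2, 4, 6, 8, 10, 12, 14, 16, 18, 20} in ℤ_22:
(1) I is an additive subgroup? Yes
(2) For r ∈ ℤ_22 and a ∈ I: r·a ∈ I? Yes

Yes, I is an ideal of ℤ_22


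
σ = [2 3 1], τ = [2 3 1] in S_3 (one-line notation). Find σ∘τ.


σ∘τ: apply τ first, then σ
1 →τ 2 →σ 3
2 →τ 3 →σ 1
3 →τ 1 →σ 2

σ∘τ = [3 1 2]


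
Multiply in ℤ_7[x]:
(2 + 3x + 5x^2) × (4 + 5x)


Expand and collect like terms; reduce coefficients mod 7:
x^0: 2·4 = 8 ≡ 1 (mod 7)
x^1: 2·5 + 3·4 = 22 ≡ 1 (mod 7)
x^2: 3·5 + 5·4 = 35 ≡ 0 (mod 7)
x^3: 5·5 = 25 ≡ 4 (mod 7)
Result: 1 + x + 4x^3

f · g = 1 + x + 4x^3


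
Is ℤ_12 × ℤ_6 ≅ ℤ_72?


Comparing ℤ_12 × ℤ_6 and ℤ_72:
gcd(12,6) = 6 ≠ 1. Max element order in ℤ_12×ℤ_6 is lcm(12,6) = 12 < 72, so it has no element of order 72

No, ℤ_12 × ℤ_6 ≇ ℤ_72


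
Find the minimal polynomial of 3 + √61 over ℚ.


Let α = 3 + √61. Then α - 3 = √61, so (α - 3)² = 61, giving α² - 6α - 52 = 0. Degree 2 and α ∉ ℚ, so this is the minimal polynomial.

Minimal polynomial: x² - 6x - 52


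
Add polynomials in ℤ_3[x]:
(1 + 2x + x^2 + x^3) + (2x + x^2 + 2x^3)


Add coefficients mod 3:
x^0: 1 + 0 = 1 (mod 3)
x^1: 2 + 2 = 1 (mod 3)
x^2: 1 + 1 = 2 (mod 3)
x^3: 1 + 2 = 0 (mod 3)
Result: 1 + x + 2x^2

f + g = 1 + x + 2x^2


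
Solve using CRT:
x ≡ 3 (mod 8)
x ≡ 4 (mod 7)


m₁ = 8, m₂ = 7, gcd = 1, so CRT applies. M = m₁·m₂ = 56
Let M₁ = M/m₁ = 7, M₂ = M/m₂ = 8
Find y₁ ≡ M₁⁻¹ (mod m₁): 7⁻¹ ≡ 7 (mod 8)
Find y₂ ≡ M₂⁻¹ (mod m₂): 8⁻¹ ≡ 1 (mod 7)
x = a₁·M₁·y₁ + a₂·M₂·y₂ = 3·7·7 + 4·8·1 = 179
Reduce mod 56: x ≡ 11
Check: 11 mod 8 = 3 ✓, 11 mod 7 = 4 ✓

x ≡ 11 (mod 56)


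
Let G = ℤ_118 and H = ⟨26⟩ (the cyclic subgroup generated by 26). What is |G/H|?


|⟨26⟩| = n / gcd(26, 118) = 118 / 2 = 59
H is normal (ℤ_118 is abelian).
|G/H| = |G| / |H| = 118 / 59 = 2

|G/H| = 2


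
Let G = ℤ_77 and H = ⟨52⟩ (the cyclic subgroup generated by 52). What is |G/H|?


|⟨52⟩| = n / gcd(52, 77) = 77 / 1 = 77
H is normal (ℤ_77 is abelian).
|G/H| = |G| / |H| = 77 / 77 = 1

|G/H| = 1


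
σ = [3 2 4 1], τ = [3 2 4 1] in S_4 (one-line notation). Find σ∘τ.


σ∘τ: apply τ first, then σ
1 →τ 3 →σ 4
2 →τ 2 →σ 2
3 →τ 4 →σ 1
4 →τ 1 →σ 3

σ∘τ = [4 2 1 3]


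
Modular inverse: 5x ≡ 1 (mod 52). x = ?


Use the extended Euclidean algorithm to write 1 = 5·s + 52·t; then s mod 52 is the inverse.
Euclidean algorithm:
  5 = 0·52 + 5
  52 = 10·5 + 2
  5 = 2·2 + 1
  2 = 2·1 + 0
gcd(5,52) = 1
Back-substitution gives: 5·(21) + 52·(-2) = 1
So 5⁻¹ ≡ 21 ≡ 21 (mod 52)
Check: 5 × 21 = 105 ≡ 1 (mod 52) ✓

5⁻¹ ≡ 21 (mod 52)


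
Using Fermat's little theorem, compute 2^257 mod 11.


Fermat's little theorem: if p is prime and gcd(a,p)=1, then a^(p-1) ≡ 1 (mod p)
p = 11 is prime, gcd(2,11) = 1
Reduce exponent: 257 mod 10 = 7
So 2^257 ≡ 2^7 (mod 11)
2^7 mod 11 = 7

2^257 ≡ 7 (mod 11)


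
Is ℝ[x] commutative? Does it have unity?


Polynomial ring over ℝ (an integral domain) is a commutative integral domain with unity 1
Commutative: Yes
Integral domain: Yes
Has unity: Yes

ℝ[x]: Commutative=Yes, Unity=Yes


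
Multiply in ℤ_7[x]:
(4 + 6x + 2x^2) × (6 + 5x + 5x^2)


Expand and collect like terms; reduce coefficients mod 7:
x^0: 4·6 = 24 ≡ 3 (mod 7)
x^1: 4·5 + 6·6 = 56 ≡ 0 (mod 7)
x^2: 4·5 + 6·5 + 2·6 = 62 ≡ 6 (mod 7)
x^3: 6·5 + 2·5 = 40 ≡ 5 (mod 7)
x^4: 2·5 = 10 ≡ 3 (mod 7)
Result: 3 + 6x^2 + 5x^3 + 3x^4

f · g = 3 + 6x^2 + 5x^3 + 3x^4


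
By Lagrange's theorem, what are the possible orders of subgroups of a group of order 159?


Lagrange's theorem: |H| divides |G|
|G| = 159
Divisors of 159: 1, 3, 53, 159

Possible subgroup orders: {1, 3, 53, 159}


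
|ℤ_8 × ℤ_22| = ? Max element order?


|ℤ_8 × ℤ_22| = 8 × 22 = 176
Max element order = lcm(8,22) = 88
Cyclic? No (gcd=2)

|ℤ_8×ℤ_22| = 176, max element order = 88


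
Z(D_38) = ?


Z(G) = {g ∈ G | gx = xg for all x ∈ G}
For even n, Z(D_n) = {e, r^(n/2)}: the 180° rotation r^19 commutes with every reflection and rotation

Z(D_38) = {e, r^19}


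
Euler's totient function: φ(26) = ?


φ(n) = count of k ∈ {1,...,n} with gcd(k,n)=1
Coprimes to 26: {1, 3, 5, 7, 9, 11, 15, 17, 19, 21, 23, 25}
Count: 12

φ(26) = 12


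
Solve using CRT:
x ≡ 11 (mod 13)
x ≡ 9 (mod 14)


m₁ = 13, m₂ = 14, gcd = 1, so CRT applies. M = m₁·m₂ = 182
Let M₁ = M/m₁ = 14, M₂ = M/m₂ = 13
Find y₁ ≡ M₁⁻¹ (mod m₁): 14⁻¹ ≡ 1 (mod 13)
Find y₂ ≡ M₂⁻¹ (mod m₂): 13⁻¹ ≡ 13 (mod 14)
x = a₁·M₁·y₁ + a₂·M₂·y₂ = 11·14·1 + 9·13·13 = 1675
Reduce mod 182: x ≡ 37
Check: 37 mod 13 = 11 ✓, 37 mod 14 = 9 ✓

x ≡ 37 (mod 182)


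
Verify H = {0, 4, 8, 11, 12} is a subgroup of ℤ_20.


Subgroup test for H = {0, 4, 8, 11, 12} in (ℤ_20, +):
(1) 0 ∈ H? Yes
(2) Closure: for all a,b ∈ H, (a+b) mod 20 ∈ H? No  [counterexample: 4 + 11 = 15 ∉ H]
(3) Inverses: for all a ∈ H, -a mod 20 ∈ H? No

No, H is not a subgroup of ℤ_20


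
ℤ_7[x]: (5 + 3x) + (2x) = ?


Add coefficients mod 7:
x^0: 5 + 0 = 5 (mod 7)
x^1: 3 + 2 = 5 (mod 7)
Result: 5 + 5x

f + g = 5 + 5x


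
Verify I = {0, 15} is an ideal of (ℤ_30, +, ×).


Check ideal conditions for I = {0, 15} in ℤ_30:
(1) I is an additive subgroup? Yes
(2) For r ∈ ℤ_30 and a ∈ I: r·a ∈ I? Yes

Yes, I is an ideal of ℤ_30


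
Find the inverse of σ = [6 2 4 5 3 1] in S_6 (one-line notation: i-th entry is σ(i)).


To find σ⁻¹, swap domain and range:
σ(1) = 6 → σ⁻¹(6) = 1
σ(2) = 2 → σ⁻¹(2) = 2
σ(3) = 4 → σ⁻¹(4) = 3
σ(4) = 5 → σ⁻¹(5) = 4
σ(5) = 3 → σ⁻¹(3) = 5
σ(6) = 1 → σ⁻¹(1) = 6

σ⁻¹ = [6 2 5 3 4 1]


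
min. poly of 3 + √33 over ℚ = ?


Let α = 3 + √33. Then α - 3 = √33, so (α - 3)² = 33, giving α² - 6α - 24 = 0. Degree 2 and α ∉ ℚ, so this is the minimal polynomial.

Minimal polynomial: x² - 6x - 24


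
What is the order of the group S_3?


|S_n| = n! (number of permutations of n symbols)
|S_3| = 3! = 6

|S_3| = 6


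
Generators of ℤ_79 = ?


g generates ℤ_n iff gcd(g,n) = 1
Prime factors of 79: 79
Generators are g ∈ {1,...,78} not divisible by any of these primes.
Generators: {1, 2, 3, 4, 5, 6, 7, 8, 9, 10, 11, 12, 13, 14, 15, 16, 17, 18, 19, 20, 21, 22, 23, 24, 25, 26, 27, 28, 29, 30, 31, 32, 33, 34, 35, 36, 37, 38, 39, 40, 41, 42, 43, 44, 45, 46, 47, 48, 49, 50, 51, 52, 53, 54, 55, 56, 57, 58, 59, 60, 61, 62, 63, 64, 65, 66, 67, 68, 69, 70, 71, 72, 73, 74, 75, 76, 77, 78}
Number of generators = φ(79) = 78

Generators of ℤ_79 = {1, 2, 3, 4, 5, 6, 7, 8, 9, 10, 11, 12, 13, 14, 15, 16, 17, 18, 19, 20, 21, 22, 23, 24, 25, 26, 27, 28, 29, 30, 31, 32, 33, 34, 35, 36, 37, 38, 39, 40, 41, 42, 43, 44, 45, 46, 47, 48, 49, 50, 51, 52, 53, 54, 55, 56, 57, 58, 59, 60, 61, 62, 63, 64, 65, 66, 67, 68, 69, 70, 71, 72, 73, 74, 75, 76, 77, 78}


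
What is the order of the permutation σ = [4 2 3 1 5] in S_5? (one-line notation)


Cycle decomposition: (1 4)
Cycle lengths: 2
Order = lcm(2) = 2

ord(σ) = 2


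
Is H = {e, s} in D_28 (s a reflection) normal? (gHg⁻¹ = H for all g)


H = {e, s} in D_28 (s a reflection)
r·s·r⁻¹ = sr⁻² ≠ s for n ≥ 3, so {e, s} is not closed under conjugation

No, not a normal subgroup


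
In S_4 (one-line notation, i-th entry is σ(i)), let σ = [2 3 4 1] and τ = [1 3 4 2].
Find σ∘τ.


σ∘τ: apply τ first, then σ
1 →τ 1 →σ 2
2 →τ 3 →σ 4
3 →τ 4 →σ 1
4 →τ 2 →σ 3

σ∘τ = [2 4 1 3]


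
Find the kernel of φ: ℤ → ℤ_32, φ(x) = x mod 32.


Kernel = preimage of identity
ker(φ) = {x ∈ ℤ : x ≡ 0 (mod 32)} = 32ℤ = {0, ±32, ±64, ...}

ker(φ) = 32ℤ


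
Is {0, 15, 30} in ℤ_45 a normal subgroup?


H = {0, 15, 30} in ℤ_45
ℤ_45 is abelian; every subgroup of an abelian group is normal

Yes, normal subgroup


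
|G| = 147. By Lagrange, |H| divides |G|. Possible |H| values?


Lagrange's theorem: |H| divides |G|
|G| = 147
Divisors of 147: 1, 3, 7, 21, 49, 147

Possible subgroup orders: {1, 3, 7, 21, 49, 147}


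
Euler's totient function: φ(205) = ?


Factor n: 205 = 5 × 41
φ(n) = n · ∏(1 - 1/p) over distinct primes p | n
φ(205) = 205 · (1 - 1/5) · (1 - 1/41) = 160

φ(205) = 160


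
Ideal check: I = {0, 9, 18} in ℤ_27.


Check ideal conditions for I = {0, 9, 18} in ℤ_27:
(1) I is an additive subgroup? Yes
(2) For r ∈ ℤ_27 and a ∈ I: r·a ∈ I? Yes

Yes, I is an ideal of ℤ_27


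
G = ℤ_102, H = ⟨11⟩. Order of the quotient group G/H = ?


|⟨11⟩| = n / gcd(11, 102) = 102 / 1 = 102
H is normal (ℤ_102 is abelian).
|G/H| = |G| / |H| = 102 / 102 = 1

|G/H| = 1


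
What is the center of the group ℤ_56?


Z(G) = {g ∈ G | gx = xg for all x ∈ G}
ℤ_56 is abelian, so Z(G) = G

Z(ℤ_56) = ℤ_56


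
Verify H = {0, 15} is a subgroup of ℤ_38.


Subgroup test for H = {0, 15} in (ℤ_38, +):
(1) 0 ∈ H? Yes
(2) Closure: for all a,b ∈ H, (a+b) mod 38 ∈ H? No  [counterexample: 15 + 15 = 30 ∉ H]
(3) Inverses: for all a ∈ H, -a mod 38 ∈ H? No

No, H is not a subgroup of ℤ_38


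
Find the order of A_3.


|A_n| = n!/2 (even permutations)
|A_3| = 3!/2 = 6/2 = 3

|A_3| = 3


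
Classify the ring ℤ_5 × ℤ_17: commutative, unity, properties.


Direct product ring; commutative with unity (1,1); but (1,0)·(0,1) = (0,0) gives zero divisors, so not an integral domain
Commutative: Yes
Integral domain: No
Has unity: Yes

ℤ_5 × ℤ_17: Commutative=Yes, Unity=Yes


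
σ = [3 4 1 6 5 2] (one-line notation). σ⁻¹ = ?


To find σ⁻¹, swap domain and range:
σ(1) = 3 → σ⁻¹(3) = 1
σ(2) = 4 → σ⁻¹(4) = 2
σ(3) = 1 → σ⁻¹(1) = 3
σ(4) = 6 → σ⁻¹(6) = 4
σ(5) = 5 → σ⁻¹(5) = 5
σ(6) = 2 → σ⁻¹(2) = 6

σ⁻¹ = [3 6 1 2 5 4]


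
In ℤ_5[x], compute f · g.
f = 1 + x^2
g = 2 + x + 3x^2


Expand and collect like terms; reduce coefficients mod 5:
x^0: 1·2 = 2 ≡ 2 (mod 5)
x^1: 1·1 + 0·2 = 1 ≡ 1 (mod 5)
x^2: 1·3 + 0·1 + 1·2 = 5 ≡ 0 (mod 5)
x^3: 0·3 + 1·1 = 1 ≡ 1 (mod 5)
x^4: 1·3 = 3 ≡ 3 (mod 5)
Result: 2 + x + x^3 + 3x^4

f · g = 2 + x + x^3 + 3x^4


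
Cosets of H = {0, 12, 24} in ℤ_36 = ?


H = {0, 12, 24}, |H| = 3
Number of cosets = |G|/|H| = 36/3 = 12
0 + H = {0, 12, 24}
1 + H = {1, 13, 25}
2 + H = {2, 14, 26}
3 + H = {3, 15, 27}
4 + H = {4, 16, 28}
5 + H = {5, 17, 29}
6 + H = {6, 18, 30}
7 + H = {7, 19, 31}
8 + H = {8, 20, 32}
9 + H = {9, 21, 33}
10 + H = {10, 22, 34}
11 + H = {11, 23, 35}

Cosets: 0+H={0,12,24}; 1+H={1,13,25}; 2+H={2,14,26}; 3+H={3,15,27}; 4+H={4,16,28}; 5+H={5,17,29}; 6+H={6,18,30}; 7+H={7,19,31}; 8+H={8,20,32}; 9+H={9,21,33}; 10+H={10,22,34}; 11+H={11,23,35}


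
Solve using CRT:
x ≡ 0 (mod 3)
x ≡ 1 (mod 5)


m₁ = 3, m₂ = 5, gcd = 1, so CRT applies. M = m₁·m₂ = 15
Let M₁ = M/m₁ = 5, M₂ = M/m₂ = 3
Find y₁ ≡ M₁⁻¹ (mod m₁): 5⁻¹ ≡ 2 (mod 3)
Find y₂ ≡ M₂⁻¹ (mod m₂): 3⁻¹ ≡ 2 (mod 5)
x = a₁·M₁·y₁ + a₂·M₂·y₂ = 0·5·2 + 1·3·2 = 6
Reduce mod 15: x ≡ 6
Check: 6 mod 3 = 0 ✓, 6 mod 5 = 1 ✓

x ≡ 6 (mod 15)


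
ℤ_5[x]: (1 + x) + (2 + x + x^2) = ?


Add coefficients mod 5:
x^0: 1 + 2 = 3 (mod 5)
x^1: 1 + 1 = 2 (mod 5)
x^2: 0 + 1 = 1 (mod 5)
Result: 3 + 2x + x^2

f + g = 3 + 2x + x^2


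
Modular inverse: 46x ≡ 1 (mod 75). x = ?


Use the extended Euclidean algorithm to write 1 = 46·s + 75·t; then s mod 75 is the inverse.
Euclidean algorithm:
  46 = 0·75 + 46
  75 = 1·46 + 29
  46 = 1·29 + 17
  29 = 1·17 + 12
  17 = 1·12 + 5
  12 = 2·5 + 2
  5 = 2·2 + 1
  2 = 2·1 + 0
gcd(46,75) = 1
Back-substitution gives: 46·(31) + 75·(-19) = 1
So 46⁻¹ ≡ 31 ≡ 31 (mod 75)
Check: 46 × 31 = 1426 ≡ 1 (mod 75) ✓

46⁻¹ ≡ 31 (mod 75)


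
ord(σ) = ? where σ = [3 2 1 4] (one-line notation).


Cycle decomposition: (1 3)
Cycle lengths: 2
Order = lcm(2) = 2

ord(σ) = 2


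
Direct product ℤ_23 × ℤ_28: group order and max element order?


|ℤ_23 × ℤ_28| = 23 × 28 = 644
Max element order = lcm(23,28) = 644
Cyclic? Yes (gcd=1)

|ℤ_23×ℤ_28| = 644, max element order = 644


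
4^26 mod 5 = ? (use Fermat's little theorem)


Fermat's little theorem: if p is prime and gcd(a,p)=1, then a^(p-1) ≡ 1 (mod p)
p = 5 is prime, gcd(4,5) = 1
Reduce exponent: 26 mod 4 = 2
So 4^26 ≡ 4^2 (mod 5)
4^2 mod 5 = 1

4^26 ≡ 1 (mod 5)


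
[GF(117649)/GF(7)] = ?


GF(117649) = GF(7^6), so the extension degree is 6

[GF(117649)/GF(7)] = 6


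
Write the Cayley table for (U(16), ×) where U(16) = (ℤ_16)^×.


Elements: {1, 3, 5, 7, 9, 11, 13, 15}
Operation: multiplication mod 16
Entry (a, b) = (a × b) mod 16

Cayley table:
   |  1 |  3 |  5 |  7 |  9 | 11 | 13 | 15
 1 |  1 |  3 |  5 |  7 |  9 | 11 | 13 | 15
 3 |  3 |  9 | 15 |  5 | 11 |  1 |  7 | 13
 5 |  5 | 15 |  9 |  3 | 13 |  7 |  1 | 11
 7 |  7 |  5 |  3 |  1 | 15 | 13 | 11 |  9
 9 |  9 | 11 | 13 | 15 |  1 |  3 |  5 |  7
11 | 11 |  1 |  7 | 13 |  3 |  9 | 15 |  5
13 | 13 |  7 |  1 | 11 |  5 | 15 |  9 |  3
15 | 15 | 13 | 11 |  9 |  7 |  5 |  3 |  1


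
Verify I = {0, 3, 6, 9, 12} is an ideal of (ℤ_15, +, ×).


Check ideal conditions for I = {0, 3, 6, 9, 12} in ℤ_15:
(1) I is an additive subgroup? Yes
(2) For r ∈ ℤ_15 and a ∈ I: r·a ∈ I? Yes

Yes, I is an ideal of ℤ_15


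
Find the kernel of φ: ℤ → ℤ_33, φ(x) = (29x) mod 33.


Kernel = preimage of identity
ker(φ) = {x ∈ ℤ : 29x ≡ 0 (mod 33)}. gcd(29,33) = 1, so 29x ≡ 0 (mod 33) ⟺ x ≡ 0 (mod 33/1 = 33). Hence ker(φ) = 33ℤ

ker(φ) = 33ℤ


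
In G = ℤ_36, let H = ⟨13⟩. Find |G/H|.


|⟨13⟩| = n / gcd(13, 36) = 36 / 1 = 36
H is normal (ℤ_36 is abelian).
|G/H| = |G| / |H| = 36 / 36 = 1

|G/H| = 1


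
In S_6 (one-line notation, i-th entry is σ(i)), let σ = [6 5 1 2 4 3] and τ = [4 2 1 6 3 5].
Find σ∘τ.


σ∘τ: apply τ first, then σ
1 →τ 4 →σ 2
2 →τ 2 →σ 5
3 →τ 1 →σ 6
4 →τ 6 →σ 3
5 →τ 3 →σ 1
6 →τ 5 →σ 4

σ∘τ = [2 5 6 3 1 4]


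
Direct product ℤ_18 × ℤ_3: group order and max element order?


|ℤ_18 × ℤ_3| = 18 × 3 = 54
Max element order = lcm(18,3) = 18
Cyclic? No (gcd=3)

|ℤ_18×ℤ_3| = 54, max element order = 18


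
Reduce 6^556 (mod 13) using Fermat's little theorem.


Fermat's little theorem: if p is prime and gcd(a,p)=1, then a^(p-1) ≡ 1 (mod p)
p = 13 is prime, gcd(6,13) = 1
Reduce exponent: 556 mod 12 = 4
So 6^556 ≡ 6^4 (mod 13)
6^4 mod 13 = 9

6^556 ≡ 9 (mod 13)


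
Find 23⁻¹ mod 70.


Use the extended Euclidean algorithm to write 1 = 23·s + 70·t; then s mod 70 is the inverse.
Euclidean algorithm:
  23 = 0·70 + 23
  70 = 3·23 + 1
  23 = 23·1 + 0
gcd(23,70) = 1
Back-substitution gives: 23·(-3) + 70·(1) = 1
So 23⁻¹ ≡ -3 ≡ 67 (mod 70)
Check: 23 × 67 = 1541 ≡ 1 (mod 70) ✓

23⁻¹ ≡ 67 (mod 70)


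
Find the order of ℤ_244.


ℤ_n has n elements.

|ℤ_244| = 244


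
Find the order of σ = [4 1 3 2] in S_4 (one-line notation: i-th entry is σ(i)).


Cycle decomposition: (1 4 2)
Cycle lengths: 3
Order = lcm(3) = 3

ord(σ) = 3


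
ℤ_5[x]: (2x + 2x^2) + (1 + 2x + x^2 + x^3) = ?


Add coefficients mod 5:
x^0: 0 + 1 = 1 (mod 5)
x^1: 2 + 2 = 4 (mod 5)
x^2: 2 + 1 = 3 (mod 5)
x^3: 0 + 1 = 1 (mod 5)
Result: 1 + 4x + 3x^2 + x^3

f + g = 1 + 4x + 3x^2 + x^3


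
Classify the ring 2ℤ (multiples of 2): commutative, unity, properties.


2ℤ is a commutative ring under +,× but has no multiplicative identity (1 ∉ 2ℤ); it has no zero divisors, but without unity it is not an integral domain
Commutative: Yes
Integral domain: No
Has unity: No

2ℤ (multiples of 2): Commutative=Yes, Unity=No


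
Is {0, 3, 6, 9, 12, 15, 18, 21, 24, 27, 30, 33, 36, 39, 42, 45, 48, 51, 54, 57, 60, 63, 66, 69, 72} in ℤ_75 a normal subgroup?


H = {0, 3, 6, 9, 12, 15, 18, 21, 24, 27, 30, 33, 36, 39, 42, 45, 48, 51, 54, 57, 60, 63, 66, 69, 72} in ℤ_75
ℤ_75 is abelian; every subgroup of an abelian group is normal

Yes, normal subgroup


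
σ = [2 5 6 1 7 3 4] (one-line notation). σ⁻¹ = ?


To find σ⁻¹, swap domain and range:
σ(1) = 2 → σ⁻¹(2) = 1
σ(2) = 5 → σ⁻¹(5) = 2
σ(3) = 6 → σ⁻¹(6) = 3
σ(4) = 1 → σ⁻¹(1) = 4
σ(5) = 7 → σ⁻¹(7) = 5
σ(6) = 3 → σ⁻¹(3) = 6
σ(7) = 4 → σ⁻¹(4) = 7

σ⁻¹ = [4 1 6 7 2 3 5]


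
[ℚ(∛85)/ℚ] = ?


∛85 has minimal polynomial x³ - 85 (irreducible over ℚ since 85 is not a perfect cube)

[ℚ(∛85)/ℚ] = 3


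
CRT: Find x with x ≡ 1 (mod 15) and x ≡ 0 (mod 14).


m₁ = 15, m₂ = 14, gcd = 1, so CRT applies. M = m₁·m₂ = 210
Let M₁ = M/m₁ = 14, M₂ = M/m₂ = 15
Find y₁ ≡ M₁⁻¹ (mod m₁): 14⁻¹ ≡ 14 (mod 15)
Find y₂ ≡ M₂⁻¹ (mod m₂): 15⁻¹ ≡ 1 (mod 14)
x = a₁·M₁·y₁ + a₂·M₂·y₂ = 1·14·14 + 0·15·1 = 196
Reduce mod 210: x ≡ 196
Check: 196 mod 15 = 1 ✓, 196 mod 14 = 0 ✓

x ≡ 196 (mod 210)


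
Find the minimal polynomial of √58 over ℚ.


√58 satisfies x² - 58 = 0, irreducible over ℚ since 58 is squarefree

Minimal polynomial: x² - 58


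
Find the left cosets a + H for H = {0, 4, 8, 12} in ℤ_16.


H = {0, 4, 8, 12}, |H| = 4
Number of cosets = |G|/|H| = 16/4 = 4
0 + H = {0, 4, 8, 12}
1 + H = {1, 5, 9, 13}
2 + H = {2, 6, 10, 14}
3 + H = {3, 7, 11, 15}

Cosets: 0+H={0,4,8,12}; 1+H={1,5,9,13}; 2+H={2,6,10,14}; 3+H={3,7,11,15}


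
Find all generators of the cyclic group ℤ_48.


g generates ℤ_n iff gcd(g,n) = 1
Prime factors of 48: 2, 3
Generators are g ∈ {1,...,47} not divisible by any of these primes.
Generators: {1, 5, 7, 11, 13, 17, 19, 23, 25, 29, 31, 35, 37, 41, 43, 47}
Number of generators = φ(48) = 16

Generators of ℤ_48 = {1, 5, 7, 11, 13, 17, 19, 23, 25, 29, 31, 35, 37, 41, 43, 47}


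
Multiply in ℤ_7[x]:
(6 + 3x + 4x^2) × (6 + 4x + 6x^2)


Expand and collect like terms; reduce coefficients mod 7:
x^0: 6·6 = 36 ≡ 1 (mod 7)
x^1: 6·4 + 3·6 = 42 ≡ 0 (mod 7)
x^2: 6·6 + 3·4 + 4·6 = 72 ≡ 2 (mod 7)
x^3: 3·6 + 4·4 = 34 ≡ 6 (mod 7)
x^4: 4·6 = 24 ≡ 3 (mod 7)
Result: 1 + 2x^2 + 6x^3 + 3x^4

f · g = 1 + 2x^2 + 6x^3 + 3x^4


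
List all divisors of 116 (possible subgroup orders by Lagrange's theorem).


Lagrange's theorem: |H| divides |G|
|G| = 116
Divisors of 116: 1, 2, 4, 29, 58, 116

Possible subgroup orders: {1, 2, 4, 29, 58, 116}


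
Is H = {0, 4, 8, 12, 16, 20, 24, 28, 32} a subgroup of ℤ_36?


Subgroup test for H = {0, 4, 8, 12, 16, 20, 24, 28, 32} in (ℤ_36, +):
(1) 0 ∈ H? Yes
(2) Closure: for all a,b ∈ H, (a+b) mod 36 ∈ H? Yes
(3) Inverses: for all a ∈ H, -a mod 36 ∈ H? Yes

Yes, H is a subgroup of ℤ_36


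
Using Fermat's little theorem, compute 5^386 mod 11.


Fermat's little theorem: if p is prime and gcd(a,p)=1, then a^(p-1) ≡ 1 (mod p)
p = 11 is prime, gcd(5,11) = 1
Reduce exponent: 386 mod 10 = 6
So 5^386 ≡ 5^6 (mod 11)
5^6 mod 11 = 5

5^386 ≡ 5 (mod 11)


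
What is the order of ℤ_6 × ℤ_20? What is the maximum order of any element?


|ℤ_6 × ℤ_20| = 6 × 20 = 120
Max element order = lcm(6,20) = 60
Cyclic? No (gcd=2)

|ℤ_6×ℤ_20| = 120, max element order = 60


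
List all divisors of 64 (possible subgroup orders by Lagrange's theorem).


Lagrange's theorem: |H| divides |G|
|G| = 64
Divisors of 64: 1, 2, 4, 8, 16, 32, 64

Possible subgroup orders: {1, 2, 4, 8, 16, 32, 64}


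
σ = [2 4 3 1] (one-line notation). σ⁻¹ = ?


To find σ⁻¹, swap domain and range:
σ(1) = 2 → σ⁻¹(2) = 1
σ(2) = 4 → σ⁻¹(4) = 2
σ(3) = 3 → σ⁻¹(3) = 3
σ(4) = 1 → σ⁻¹(1) = 4

σ⁻¹ = [4 1 3 2]


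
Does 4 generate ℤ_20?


g generates ℤ_n iff gcd(g, n) = 1
gcd(4, 20) = 4
Since gcd = 4 ≠ 1, ⟨4⟩ has order 5 < 20, so 4 is not a generator.

No, 4 does not generate ℤ_20


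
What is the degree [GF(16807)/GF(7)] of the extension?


GF(16807) = GF(7^5), so the extension degree is 5

[GF(16807)/GF(7)] = 5


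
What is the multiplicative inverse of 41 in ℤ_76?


Use the extended Euclidean algorithm to write 1 = 41·s + 76·t; then s mod 76 is the inverse.
Euclidean algorithm:
  41 = 0·76 + 41
  76 = 1·41 + 35
  41 = 1·35 + 6
  35 = 5·6 + 5
  6 = 1·5 + 1
  5 = 5·1 + 0
gcd(41,76) = 1
Back-substitution gives: 41·(13) + 76·(-7) = 1
So 41⁻¹ ≡ 13 ≡ 13 (mod 76)
Check: 41 × 13 = 533 ≡ 1 (mod 76) ✓

41⁻¹ ≡ 13 (mod 76)


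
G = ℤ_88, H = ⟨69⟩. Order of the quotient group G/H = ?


|⟨69⟩| = n / gcd(69, 88) = 88 / 1 = 88
H is normal (ℤ_88 is abelian).
|G/H| = |G| / |H| = 88 / 88 = 1

|G/H| = 1


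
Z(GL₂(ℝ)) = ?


Z(G) = {g ∈ G | gx = xg for all x ∈ G}
Only scalar multiples of the identity commute with all invertible matrices

Z(GL₂(ℝ)) = {aI : a ∈ ℝ, a ≠ 0}


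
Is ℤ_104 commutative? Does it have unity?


ℤ_104 is a commutative ring with unity 1; 104 = 2×52 is composite, so 2·52 ≡ 0 gives zero divisors (not an integral domain)
Commutative: Yes
Integral domain: No
Has unity: Yes

ℤ_104: Commutative=Yes, Unity=Yes


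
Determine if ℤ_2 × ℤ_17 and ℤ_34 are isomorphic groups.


Comparing ℤ_2 × ℤ_17 and ℤ_34:
gcd(2,17) = 1, so ℤ_2 × ℤ_17 ≅ ℤ_34 (CRT)

Yes, ℤ_2 × ℤ_17 ≅ ℤ_34


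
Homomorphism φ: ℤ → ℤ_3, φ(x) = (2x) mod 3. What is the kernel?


Kernel = preimage of identity
ker(φ) = {x ∈ ℤ : 2x ≡ 0 (mod 3)}. gcd(2,3) = 1, so 2x ≡ 0 (mod 3) ⟺ x ≡ 0 (mod 3/1 = 3). Hence ker(φ) = 3ℤ

ker(φ) = 3ℤ


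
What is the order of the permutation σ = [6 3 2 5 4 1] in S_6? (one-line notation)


Cycle decomposition: (1 6) (2 3) (4 5)
Cycle lengths: 2, 2, 2
Order = lcm(2, 2, 2) = 2

ord(σ) = 2


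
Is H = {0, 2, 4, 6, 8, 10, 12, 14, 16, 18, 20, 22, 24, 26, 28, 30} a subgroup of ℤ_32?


Subgroup test for H = {0, 2, 4, 6, 8, 10, 12, 14, 16, 18, 20, 22, 24, 26, 28, 30} in (ℤ_32, +):
(1) 0 ∈ H? Yes
(2) Closure: for all a,b ∈ H, (a+b) mod 32 ∈ H? Yes
(3) Inverses: for all a ∈ H, -a mod 32 ∈ H? Yes

Yes, H is a subgroup of ℤ_32


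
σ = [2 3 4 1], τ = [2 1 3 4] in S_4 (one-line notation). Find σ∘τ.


σ∘τ: apply τ first, then σ
1 →τ 2 →σ 3
2 →τ 1 →σ 2
3 →τ 3 →σ 4
4 →τ 4 →σ 1

σ∘τ = [3 2 4 1]


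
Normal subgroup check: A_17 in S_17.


H = A_17 in S_17
A_17 has index 2 in S_17, and every subgroup of index 2 is normal

Yes, normal subgroup


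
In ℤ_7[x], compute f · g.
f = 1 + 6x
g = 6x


Expand and collect like terms; reduce coefficients mod 7:
x^0: 1·0 = 0 ≡ 0 (mod 7)
x^1: 1·6 + 6·0 = 6 ≡ 6 (mod 7)
x^2: 6·6 = 36 ≡ 1 (mod 7)
Result: 6x + x^2

f · g = 6x + x^2
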